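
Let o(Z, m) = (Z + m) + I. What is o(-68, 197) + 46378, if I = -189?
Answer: 46318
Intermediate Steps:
o(Z, m) = -189 + Z + m (o(Z, m) = (Z + m) - 189 = -189 + Z + m)
o(-68, 197) + 46378 = (-189 - 68 + 197) + 46378 = -60 + 46378 = 46318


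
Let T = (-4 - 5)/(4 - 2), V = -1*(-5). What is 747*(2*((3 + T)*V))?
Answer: -11205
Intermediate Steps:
V = 5
T = -9/2 ≈ -4.5000
747*(2*((3 + T)*V)) = 747*(2*((3 - 9/2)*5)) = 747*(2*(-3/2*5)) = 747*(2*(-15/2)) = 747*(-15) = -11205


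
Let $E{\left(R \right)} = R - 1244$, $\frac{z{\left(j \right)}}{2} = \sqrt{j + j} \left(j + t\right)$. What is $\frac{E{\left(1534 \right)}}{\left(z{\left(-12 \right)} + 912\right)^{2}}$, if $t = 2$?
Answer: $\frac{145 i}{192 \left(190 \sqrt{6} + 2141 i\right)} \approx 0.00033682 + 7.3217 \cdot 10^{-5} i$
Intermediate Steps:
$z{\left(j \right)} = 2 \sqrt{2} \sqrt{j} \left(2 + j\right)$ ($z{\left(j \right)} = 2 \sqrt{j + j} \left(j + 2\right) = 2 \sqrt{2 j} \left(2 + j\right) = 2 \sqrt{2} \sqrt{j} \left(2 + j\right)$)
$E{\left(R \right)} = -1244 + R$
$\frac{E{\left(1534 \right)}}{\left(z{\left(-12 \right)} + 912\right)^{2}} = \frac{-1244 + 1534}{\left(2 \sqrt{2} \sqrt{-12} \left(2 - 12\right) + 912\right)^{2}} = \frac{290}{\left(2 \sqrt{2} \cdot 2 i \sqrt{3} \left(-10\right) + 912\right)^{2}} = \frac{290}{\left(- 40 i \sqrt{6} + 912\right)^{2}} = \frac{290}{\left(912 - 40 i \sqrt{6}\right)^{2}}$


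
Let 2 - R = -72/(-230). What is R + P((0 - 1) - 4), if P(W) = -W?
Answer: 769/115 ≈ 6.6870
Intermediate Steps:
R = 194/115 (R = 2 - (-72)/(-230) = 2 - (-72)*(-1)/230 = 2 - 1*36/115 = 2 - 36/115 = 194/115 ≈ 1.6870)
R + P((0 - 1) - 4) = 194/115 - ((0 - 1) - 4) = 194/115 - (-1 - 4) = 194/115 - 1*(-5) = 194/115 + 5 = 769/115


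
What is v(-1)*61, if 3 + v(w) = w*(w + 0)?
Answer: -122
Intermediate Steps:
v(w) = -3 + w² (v(w) = -3 + w*(w + 0) = -3 + w*w = -3 + w²)
v(-1)*61 = (-3 + (-1)²)*61 = (-3 + 1)*61 = -2*61 = -122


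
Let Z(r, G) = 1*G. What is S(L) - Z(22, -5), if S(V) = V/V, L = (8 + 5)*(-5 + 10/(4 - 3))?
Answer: 6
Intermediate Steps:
Z(r, G) = G
L = 65 (L = 13*(-5 + 10/1) = 13*(-5 + 10*1) = 13*(-5 + 10) = 13*5 = 65)
S(V) = 1
S(L) - Z(22, -5) = 1 - 1*(-5) = 1 + 5 = 6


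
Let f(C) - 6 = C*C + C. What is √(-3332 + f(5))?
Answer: 4*I*√206 ≈ 57.411*I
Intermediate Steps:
f(C) = 6 + C + C² (f(C) = 6 + (C*C + C) = 6 + (C² + C) = 6 + (C + C²) = 6 + C + C²)
√(-3332 + f(5)) = √(-3332 + (6 + 5 + 5²)) = √(-3332 + (6 + 5 + 25)) = √(-3332 + 36) = √(-3296) = 4*I*√206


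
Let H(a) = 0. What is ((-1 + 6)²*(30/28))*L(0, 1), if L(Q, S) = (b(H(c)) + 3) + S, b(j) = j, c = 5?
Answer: 750/7 ≈ 107.14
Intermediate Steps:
L(Q, S) = 3 + S (L(Q, S) = (0 + 3) + S = 3 + S)
((-1 + 6)²*(30/28))*L(0, 1) = ((-1 + 6)²*(30/28))*(3 + 1) = (5²*(30*(1/28)))*4 = (25*(15/14))*4 = (375/14)*4 = 750/7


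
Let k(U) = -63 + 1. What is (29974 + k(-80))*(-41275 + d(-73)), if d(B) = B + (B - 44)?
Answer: -1240301080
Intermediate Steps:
k(U) = -62
d(B) = -44 + 2*B (d(B) = B + (-44 + B) = -44 + 2*B)
(29974 + k(-80))*(-41275 + d(-73)) = (29974 - 62)*(-41275 + (-44 + 2*(-73))) = 29912*(-41275 + (-44 - 146)) = 29912*(-41275 - 190) = 29912*(-41465) = -1240301080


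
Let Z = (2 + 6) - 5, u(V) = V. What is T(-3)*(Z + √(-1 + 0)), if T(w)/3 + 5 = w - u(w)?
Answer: -45 - 15*I ≈ -45.0 - 15.0*I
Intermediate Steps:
T(w) = -15 (T(w) = -15 + 3*(w - w) = -15 + 3*0 = -15 + 0 = -15)
Z = 3 (Z = 8 - 5 = 3)
T(-3)*(Z + √(-1 + 0)) = -15*(3 + √(-1 + 0)) = -15*(3 + √(-1)) = -15*(3 + I) = -45 - 15*I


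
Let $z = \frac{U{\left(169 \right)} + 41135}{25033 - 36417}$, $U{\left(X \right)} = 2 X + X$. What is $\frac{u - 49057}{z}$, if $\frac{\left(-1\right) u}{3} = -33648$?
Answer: $- \frac{295340804}{20821} \approx -14185.0$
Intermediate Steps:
$U{\left(X \right)} = 3 X$
$u = 100944$ ($u = \left(-3\right) \left(-33648\right) = 100944$)
$z = - \frac{20821}{5692}$ ($z = \frac{3 \cdot 169 + 41135}{25033 - 36417} = \frac{507 + 41135}{-11384} = 41642 \left(- \frac{1}{11384}\right) = - \frac{20821}{5692} \approx -3.6579$)
$\frac{u - 49057}{z} = \frac{100944 - 49057}{- \frac{20821}{5692}} = 51887 \left(- \frac{5692}{20821}\right) = - \frac{295340804}{20821}$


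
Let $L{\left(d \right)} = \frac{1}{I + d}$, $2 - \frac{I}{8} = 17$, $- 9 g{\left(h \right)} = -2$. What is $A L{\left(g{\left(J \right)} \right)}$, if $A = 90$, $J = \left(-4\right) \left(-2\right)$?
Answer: $- \frac{405}{539} \approx -0.75139$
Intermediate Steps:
$J = 8$
$g{\left(h \right)} = \frac{2}{9}$ ($g{\left(h \right)} = \left(- \frac{1}{9}\right) \left(-2\right) = \frac{2}{9}$)
$I = -120$ ($I = 16 - 136 = -120$)
$L{\left(d \right)} = \frac{1}{-120 + d}$
$A L{\left(g{\left(J \right)} \right)} = \frac{90}{-120 + \frac{2}{9}} = \frac{90}{- \frac{1078}{9}} = 90 \left(- \frac{9}{1078}\right) = - \frac{405}{539}$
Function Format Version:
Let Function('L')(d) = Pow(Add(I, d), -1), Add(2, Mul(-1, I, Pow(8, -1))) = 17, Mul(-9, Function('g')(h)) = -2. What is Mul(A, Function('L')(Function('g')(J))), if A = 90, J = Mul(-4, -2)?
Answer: Rational(-405, 539) ≈ -0.75139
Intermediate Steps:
J = 8
Function('g')(h) = Rational(2, 9) (Function('g')(h) = Mul(Rational(-1, 9), -2) = Rational(2, 9))
I = -120 (I = Add(16, Mul(-8, 17)) = Add(16, -136) = -120)
Function('L')(d) = Pow(Add(-120, d), -1)
Mul(A, Function('L')(Function('g')(J))) = Mul(90, Pow(Add(-120, Rational(2, 9)), -1)) = Mul(90, Pow(Rational(-1078, 9), -1)) = Mul(90, Rational(-9, 1078)) = Rational(-405, 539)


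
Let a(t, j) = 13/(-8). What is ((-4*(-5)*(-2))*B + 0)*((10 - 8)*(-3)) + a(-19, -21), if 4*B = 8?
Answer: 3827/8 ≈ 478.38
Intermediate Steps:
B = 2 (B = (1/4)*8 = 2)
a(t, j) = -13/8 (a(t, j) = 13*(-1/8) = -13/8)
((-4*(-5)*(-2))*B + 0)*((10 - 8)*(-3)) + a(-19, -21) = ((-4*(-5)*(-2))*2 + 0)*((10 - 8)*(-3)) - 13/8 = ((20*(-2))*2 + 0)*(2*(-3)) - 13/8 = (-40*2 + 0)*(-6) - 13/8 = (-80 + 0)*(-6) - 13/8 = -80*(-6) - 13/8 = 480 - 13/8 = 3827/8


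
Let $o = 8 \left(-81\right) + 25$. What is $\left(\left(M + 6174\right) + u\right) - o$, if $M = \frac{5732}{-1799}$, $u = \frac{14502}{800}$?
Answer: $\frac{4901872949}{719600} \approx 6811.9$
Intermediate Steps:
$o = -623$ ($o = -648 + 25 = -623$)
$u = \frac{7251}{400}$ ($u = 14502 \cdot \frac{1}{800} = \frac{7251}{400} \approx 18.128$)
$M = - \frac{5732}{1799}$ ($M = 5732 \left(- \frac{1}{1799}\right) = - \frac{5732}{1799} \approx -3.1862$)
$\left(\left(M + 6174\right) + u\right) - o = \left(\left(- \frac{5732}{1799} + 6174\right) + \frac{7251}{400}\right) - -623 = \left(\frac{11101294}{1799} + \frac{7251}{400}\right) + 623 = \frac{4453562149}{719600} + 623 = \frac{4901872949}{719600}$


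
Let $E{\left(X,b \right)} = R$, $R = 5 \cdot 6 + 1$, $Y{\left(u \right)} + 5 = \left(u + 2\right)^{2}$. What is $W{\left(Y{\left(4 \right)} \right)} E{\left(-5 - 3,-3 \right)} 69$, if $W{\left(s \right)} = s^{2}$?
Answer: $2055579$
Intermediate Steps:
$Y{\left(u \right)} = -5 + \left(2 + u\right)^{2}$ ($Y{\left(u \right)} = -5 + \left(u + 2\right)^{2} = -5 + \left(2 + u\right)^{2}$)
$R = 31$ ($R = 30 + 1 = 31$)
$E{\left(X,b \right)} = 31$
$W{\left(Y{\left(4 \right)} \right)} E{\left(-5 - 3,-3 \right)} 69 = \left(-5 + \left(2 + 4\right)^{2}\right)^{2} \cdot 31 \cdot 69 = \left(-5 + 6^{2}\right)^{2} \cdot 31 \cdot 69 = \left(-5 + 36\right)^{2} \cdot 31 \cdot 69 = 31^{2} \cdot 31 \cdot 69 = 961 \cdot 31 \cdot 69 = 29791 \cdot 69 = 2055579$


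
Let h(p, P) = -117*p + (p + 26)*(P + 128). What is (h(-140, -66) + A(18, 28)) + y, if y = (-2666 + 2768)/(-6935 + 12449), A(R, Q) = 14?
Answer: 8570611/919 ≈ 9326.0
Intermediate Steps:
y = 17/919 (y = 102/5514 = 102*(1/5514) = 17/919 ≈ 0.018498)
h(p, P) = -117*p + (26 + p)*(128 + P)
(h(-140, -66) + A(18, 28)) + y = ((3328 + 11*(-140) + 26*(-66) - 66*(-140)) + 14) + 17/919 = ((3328 - 1540 - 1716 + 9240) + 14) + 17/919 = (9312 + 14) + 17/919 = 9326 + 17/919 = 8570611/919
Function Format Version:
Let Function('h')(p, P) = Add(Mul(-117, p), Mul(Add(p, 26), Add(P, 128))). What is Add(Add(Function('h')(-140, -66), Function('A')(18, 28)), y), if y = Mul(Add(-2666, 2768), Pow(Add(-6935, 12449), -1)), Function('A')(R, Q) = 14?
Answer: Rational(8570611, 919) ≈ 9326.0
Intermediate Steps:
y = Rational(17, 919) (y = Mul(102, Pow(5514, -1)) = Mul(102, Rational(1, 5514)) = Rational(17, 919) ≈ 0.018498)
Function('h')(p, P) = Add(Mul(-117, p), Mul(Add(26, p), Add(128, P)))
Add(Add(Function('h')(-140, -66), Function('A')(18, 28)), y) = Add(Add(Add(3328, Mul(11, -140), Mul(26, -66), Mul(-66, -140)), 14), Rational(17, 919)) = Add(Add(Add(3328, -1540, -1716, 9240), 14), Rational(17, 919)) = Add(Add(9312, 14), Rational(17, 919)) = Add(9326, Rational(17, 919)) = Rational(8570611, 919)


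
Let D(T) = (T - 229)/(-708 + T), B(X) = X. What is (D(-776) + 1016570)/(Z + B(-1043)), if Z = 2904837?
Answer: 1508590885/4309230296 ≈ 0.35008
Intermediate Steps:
D(T) = (-229 + T)/(-708 + T)
(D(-776) + 1016570)/(Z + B(-1043)) = ((-229 - 776)/(-708 - 776) + 1016570)/(2904837 - 1043) = (-1005/(-1484) + 1016570)/2903794 = (-1/1484*(-1005) + 1016570)*(1/2903794) = (1005/1484 + 1016570)*(1/2903794) = (1508590885/1484)*(1/2903794) = 1508590885/4309230296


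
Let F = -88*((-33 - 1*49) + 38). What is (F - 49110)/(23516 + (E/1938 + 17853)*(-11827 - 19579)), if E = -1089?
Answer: 14611874/181089999857 ≈ 8.0689e-5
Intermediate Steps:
F = 3872 (F = -88*((-33 - 49) + 38) = -88*(-82 + 38) = -88*(-44) = 3872)
(F - 49110)/(23516 + (E/1938 + 17853)*(-11827 - 19579)) = (3872 - 49110)/(23516 + (-1089/1938 + 17853)*(-11827 - 19579)) = -45238/(23516 + (-1089*1/1938 + 17853)*(-31406)) = -45238/(23516 + (-363/646 + 17853)*(-31406)) = -45238/(23516 + (11532675/646)*(-31406)) = -45238/(23516 - 181097595525/323) = -45238/(-181089999857/323) = -45238*(-323/181089999857) = 14611874/181089999857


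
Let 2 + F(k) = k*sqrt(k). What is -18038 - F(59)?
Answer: -18036 - 59*sqrt(59) ≈ -18489.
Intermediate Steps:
F(k) = -2 + k**(3/2) (F(k) = -2 + k*sqrt(k) = -2 + k**(3/2))
-18038 - F(59) = -18038 - (-2 + 59**(3/2)) = -18038 - (-2 + 59*sqrt(59)) = -18038 + (2 - 59*sqrt(59)) = -18036 - 59*sqrt(59)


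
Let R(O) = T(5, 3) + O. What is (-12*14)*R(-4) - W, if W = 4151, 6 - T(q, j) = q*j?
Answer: -1967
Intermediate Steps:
T(q, j) = 6 - j*q (T(q, j) = 6 - q*j = 6 - j*q)
R(O) = -9 + O (R(O) = (6 - 1*3*5) + O = (6 - 15) + O = -9 + O)
(-12*14)*R(-4) - W = (-12*14)*(-9 - 4) - 1*4151 = -168*(-13) - 4151 = 2184 - 4151 = -1967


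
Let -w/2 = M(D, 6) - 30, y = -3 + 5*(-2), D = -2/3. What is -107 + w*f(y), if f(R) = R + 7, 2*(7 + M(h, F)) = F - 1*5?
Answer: -545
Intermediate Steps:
D = -2/3 (D = -2*1/3 = -2/3 ≈ -0.66667)
M(h, F) = -19/2 + F/2 (M(h, F) = -7 + (F - 1*5)/2 = -7 + (F - 5)/2 = -7 + (-5 + F)/2 = -7 + (-5/2 + F/2) = -19/2 + F/2)
y = -13 (y = -3 - 10 = -13)
w = 73 (w = -2*((-19/2 + (1/2)*6) - 30) = -2*((-19/2 + 3) - 30) = -2*(-13/2 - 30) = -2*(-73/2) = 73)
f(R) = 7 + R
-107 + w*f(y) = -107 + 73*(7 - 13) = -107 + 73*(-6) = -107 - 438 = -545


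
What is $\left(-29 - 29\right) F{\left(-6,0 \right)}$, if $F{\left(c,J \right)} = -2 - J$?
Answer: $116$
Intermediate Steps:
$\left(-29 - 29\right) F{\left(-6,0 \right)} = \left(-29 - 29\right) \left(-2 - 0\right) = - 58 \left(-2 + 0\right) = \left(-58\right) \left(-2\right) = 116$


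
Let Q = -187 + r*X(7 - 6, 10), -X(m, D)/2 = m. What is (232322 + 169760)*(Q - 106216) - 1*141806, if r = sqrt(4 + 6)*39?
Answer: -42782872852 - 31362396*sqrt(10) ≈ -4.2882e+10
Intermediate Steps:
X(m, D) = -2*m
r = 39*sqrt(10) (r = sqrt(10)*39 = 39*sqrt(10) ≈ 123.33)
Q = -187 - 78*sqrt(10) (Q = -187 + (39*sqrt(10))*(-2*(7 - 6)) = -187 + (39*sqrt(10))*(-2*1) = -187 + (39*sqrt(10))*(-2) = -187 - 78*sqrt(10) ≈ -433.66)
(232322 + 169760)*(Q - 106216) - 1*141806 = (232322 + 169760)*((-187 - 78*sqrt(10)) - 106216) - 1*141806 = 402082*(-106403 - 78*sqrt(10)) - 141806 = (-42782731046 - 31362396*sqrt(10)) - 141806 = -42782872852 - 31362396*sqrt(10)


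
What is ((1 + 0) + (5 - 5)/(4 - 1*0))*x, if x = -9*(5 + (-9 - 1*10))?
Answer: 126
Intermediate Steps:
x = 126 (x = -9*(5 + (-9 - 10)) = -9*(5 - 19) = -9*(-14) = 126)
((1 + 0) + (5 - 5)/(4 - 1*0))*x = ((1 + 0) + (5 - 5)/(4 - 1*0))*126 = (1 + 0/(4 + 0))*126 = (1 + 0/4)*126 = (1 + 0*(1/4))*126 = (1 + 0)*126 = 1*126 = 126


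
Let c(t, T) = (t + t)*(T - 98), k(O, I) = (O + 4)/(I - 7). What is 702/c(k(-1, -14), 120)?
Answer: -2457/22 ≈ -111.68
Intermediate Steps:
k(O, I) = (4 + O)/(-7 + I)
c(t, T) = 2*t*(-98 + T) (c(t, T) = (2*t)*(-98 + T) = 2*t*(-98 + T))
702/c(k(-1, -14), 120) = 702/((2*((4 - 1)/(-7 - 14))*(-98 + 120))) = 702/((2*(3/(-21))*22)) = 702/((2*(-1/21*3)*22)) = 702/((2*(-1/7)*22)) = 702/(-44/7) = 702*(-7/44) = -2457/22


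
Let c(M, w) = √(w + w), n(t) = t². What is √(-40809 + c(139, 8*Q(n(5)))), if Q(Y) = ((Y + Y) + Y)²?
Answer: 3*I*√4501 ≈ 201.27*I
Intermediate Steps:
Q(Y) = 9*Y² (Q(Y) = (2*Y + Y)² = (3*Y)² = 9*Y²)
c(M, w) = √2*√w (c(M, w) = √(2*w) = √2*√w)
√(-40809 + c(139, 8*Q(n(5)))) = √(-40809 + √2*√(8*(9*(5²)²))) = √(-40809 + √2*√(8*(9*25²))) = √(-40809 + √2*√(8*(9*625))) = √(-40809 + √2*√(8*5625)) = √(-40809 + √2*√45000) = √(-40809 + √2*(150*√2)) = √(-40809 + 300) = √(-40509) = 3*I*√4501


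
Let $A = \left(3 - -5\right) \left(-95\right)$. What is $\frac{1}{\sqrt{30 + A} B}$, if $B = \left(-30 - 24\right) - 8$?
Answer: $\frac{i \sqrt{730}}{45260} \approx 0.00059696 i$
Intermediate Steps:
$A = -760$ ($A = \left(3 + 5\right) \left(-95\right) = 8 \left(-95\right) = -760$)
$B = -62$ ($B = -54 - 8 = -62$)
$\frac{1}{\sqrt{30 + A} B} = \frac{1}{\sqrt{30 - 760} \left(-62\right)} = \frac{1}{\sqrt{-730} \left(-62\right)} = \frac{1}{i \sqrt{730} \left(-62\right)} = \frac{1}{\left(-62\right) i \sqrt{730}} = \frac{i \sqrt{730}}{45260}$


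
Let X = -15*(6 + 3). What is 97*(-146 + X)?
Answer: -27257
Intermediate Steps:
X = -135 (X = -15*9 = -135)
97*(-146 + X) = 97*(-146 - 135) = 97*(-281) = -27257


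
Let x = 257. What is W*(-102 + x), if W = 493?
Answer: 76415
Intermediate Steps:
W*(-102 + x) = 493*(-102 + 257) = 493*155 = 76415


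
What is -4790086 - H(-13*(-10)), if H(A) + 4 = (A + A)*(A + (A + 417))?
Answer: -4966102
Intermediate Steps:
H(A) = -4 + 2*A*(417 + 2*A) (H(A) = -4 + (A + A)*(A + (A + 417)) = -4 + (2*A)*(A + (417 + A)) = -4 + (2*A)*(417 + 2*A) = -4 + 2*A*(417 + 2*A))
-4790086 - H(-13*(-10)) = -4790086 - (-4 + 4*(-13*(-10))² + 834*(-13*(-10))) = -4790086 - (-4 + 4*130² + 834*130) = -4790086 - (-4 + 4*16900 + 108420) = -4790086 - (-4 + 67600 + 108420) = -4790086 - 1*176016 = -4790086 - 176016 = -4966102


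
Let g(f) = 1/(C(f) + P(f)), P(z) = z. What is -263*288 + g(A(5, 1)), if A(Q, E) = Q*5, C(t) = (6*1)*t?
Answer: -13255199/175 ≈ -75744.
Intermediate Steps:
C(t) = 6*t
A(Q, E) = 5*Q
g(f) = 1/(7*f) (g(f) = 1/(6*f + f) = 1/(7*f))
-263*288 + g(A(5, 1)) = -263*288 + 1/(7*((5*5))) = -75744 + (1/7)/25 = -75744 + (1/7)*(1/25) = -75744 + 1/175 = -13255199/175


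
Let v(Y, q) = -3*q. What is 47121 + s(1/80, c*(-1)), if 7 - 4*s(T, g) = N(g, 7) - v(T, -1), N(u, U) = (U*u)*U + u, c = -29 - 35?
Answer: 92647/2 ≈ 46324.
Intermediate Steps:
c = -64
N(u, U) = u + u*U² (N(u, U) = u*U² + u = u + u*U²)
s(T, g) = 5/2 - 25*g/2 (s(T, g) = 7/4 - (g*(1 + 7²) - (-3)*(-1))/4 = 7/4 - (g*(1 + 49) - 1*3)/4 = 7/4 - (g*50 - 3)/4 = 7/4 - (50*g - 3)/4 = 7/4 - (-3 + 50*g)/4 = 7/4 + (¾ - 25*g/2) = 5/2 - 25*g/2)
47121 + s(1/80, c*(-1)) = 47121 + (5/2 - (-800)*(-1)) = 47121 + (5/2 - 25/2*64) = 47121 + (5/2 - 800) = 47121 - 1595/2 = 92647/2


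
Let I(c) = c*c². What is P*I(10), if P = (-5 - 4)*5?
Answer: -45000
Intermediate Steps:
I(c) = c³
P = -45 (P = -9*5 = -45)
P*I(10) = -45*10³ = -45*1000 = -45000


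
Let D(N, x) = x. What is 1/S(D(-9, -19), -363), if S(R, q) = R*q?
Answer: 1/6897 ≈ 0.00014499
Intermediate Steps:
1/S(D(-9, -19), -363) = 1/(-19*(-363)) = 1/6897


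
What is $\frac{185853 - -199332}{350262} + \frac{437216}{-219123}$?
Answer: $- \frac{7637473093}{8527828914} \approx -0.89559$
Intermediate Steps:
$\frac{185853 - -199332}{350262} + \frac{437216}{-219123} = \left(185853 + 199332\right) \frac{1}{350262} + 437216 \left(- \frac{1}{219123}\right) = 385185 \cdot \frac{1}{350262} - \frac{437216}{219123} = \frac{128395}{116754} - \frac{437216}{219123} = - \frac{7637473093}{8527828914}$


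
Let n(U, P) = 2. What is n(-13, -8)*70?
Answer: 140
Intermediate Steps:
n(-13, -8)*70 = 2*70 = 140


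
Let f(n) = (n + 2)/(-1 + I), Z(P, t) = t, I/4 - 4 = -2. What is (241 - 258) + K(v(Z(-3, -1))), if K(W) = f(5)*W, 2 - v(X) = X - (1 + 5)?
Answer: -8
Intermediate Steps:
I = 8 (I = 16 + 4*(-2) = 16 - 8 = 8)
f(n) = 2/7 + n/7 (f(n) = (n + 2)/(-1 + 8) = (2 + n)/7 = (2 + n)*(1/7) = 2/7 + n/7)
v(X) = 8 - X (v(X) = 2 - (X - (1 + 5)) = 2 - (X - 1*6) = 2 - (X - 6) = 2 - (-6 + X) = 2 + (6 - X) = 8 - X)
K(W) = W (K(W) = (2/7 + (1/7)*5)*W = (2/7 + 5/7)*W = 1*W = W)
(241 - 258) + K(v(Z(-3, -1))) = (241 - 258) + (8 - 1*(-1)) = -17 + (8 + 1) = -17 + 9 = -8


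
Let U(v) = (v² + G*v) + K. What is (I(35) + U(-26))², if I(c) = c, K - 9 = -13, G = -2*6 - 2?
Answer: 1147041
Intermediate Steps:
G = -14 (G = -12 - 2 = -14)
K = -4 (K = 9 - 13 = -4)
U(v) = -4 + v² - 14*v (U(v) = (v² - 14*v) - 4 = -4 + v² - 14*v)
(I(35) + U(-26))² = (35 + (-4 + (-26)² - 14*(-26)))² = (35 + (-4 + 676 + 364))² = (35 + 1036)² = 1071² = 1147041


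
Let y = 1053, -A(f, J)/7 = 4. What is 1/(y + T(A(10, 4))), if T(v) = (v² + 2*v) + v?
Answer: 1/1753 ≈ 0.00057045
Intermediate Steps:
A(f, J) = -28 (A(f, J) = -7*4 = -28)
T(v) = v² + 3*v
1/(y + T(A(10, 4))) = 1/(1053 - 28*(3 - 28)) = 1/(1053 - 28*(-25)) = 1/(1053 + 700) = 1/1753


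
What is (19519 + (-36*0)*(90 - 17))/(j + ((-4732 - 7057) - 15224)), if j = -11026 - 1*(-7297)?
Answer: -19519/30742 ≈ -0.63493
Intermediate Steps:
j = -3729 (j = -11026 + 7297 = -3729)
(19519 + (-36*0)*(90 - 17))/(j + ((-4732 - 7057) - 15224)) = (19519 + (-36*0)*(90 - 17))/(-3729 + ((-4732 - 7057) - 15224)) = (19519 + 0*73)/(-3729 + (-11789 - 15224)) = (19519 + 0)/(-3729 - 27013) = 19519/(-30742) = 19519*(-1/30742) = -19519/30742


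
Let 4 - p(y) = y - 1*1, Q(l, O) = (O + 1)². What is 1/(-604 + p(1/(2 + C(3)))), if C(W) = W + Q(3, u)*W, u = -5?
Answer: -53/31748 ≈ -0.0016694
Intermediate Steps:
Q(l, O) = (1 + O)²
C(W) = 17*W (C(W) = W + (1 - 5)²*W = W + (-4)²*W = W + 16*W = 17*W)
p(y) = 5 - y (p(y) = 4 - (y - 1*1) = 4 - (y - 1) = 4 - (-1 + y) = 4 + (1 - y) = 5 - y)
1/(-604 + p(1/(2 + C(3)))) = 1/(-604 + (5 - 1/(2 + 17*3))) = 1/(-604 + (5 - 1/(2 + 51))) = 1/(-604 + (5 - 1/53)) = 1/(-604 + 264/53) = 1/(-31748/53) = -53/31748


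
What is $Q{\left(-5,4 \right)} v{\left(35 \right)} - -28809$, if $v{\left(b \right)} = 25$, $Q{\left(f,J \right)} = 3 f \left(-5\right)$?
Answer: $30684$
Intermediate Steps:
$Q{\left(f,J \right)} = - 15 f$
$Q{\left(-5,4 \right)} v{\left(35 \right)} - -28809 = \left(-15\right) \left(-5\right) 25 - -28809 = 75 \cdot 25 + 28809 = 1875 + 28809 = 30684$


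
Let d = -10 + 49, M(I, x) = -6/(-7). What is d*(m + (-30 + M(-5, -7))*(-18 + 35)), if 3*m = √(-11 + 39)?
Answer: -135252/7 + 26*√7 ≈ -19253.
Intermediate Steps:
M(I, x) = 6/7 (M(I, x) = -6*(-⅐) = 6/7)
d = 39
m = 2*√7/3 (m = √(-11 + 39)/3 = √28/3 = (2*√7)/3 = 2*√7/3 ≈ 1.7638)
d*(m + (-30 + M(-5, -7))*(-18 + 35)) = 39*(2*√7/3 + (-30 + 6/7)*(-18 + 35)) = 39*(2*√7/3 - 204/7*17) = 39*(2*√7/3 - 3468/7) = 39*(-3468/7 + 2*√7/3) = -135252/7 + 26*√7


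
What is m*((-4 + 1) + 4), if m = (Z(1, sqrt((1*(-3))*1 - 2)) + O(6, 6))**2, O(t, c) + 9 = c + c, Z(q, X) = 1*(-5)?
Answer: 4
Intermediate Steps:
Z(q, X) = -5
O(t, c) = -9 + 2*c (O(t, c) = -9 + (c + c) = -9 + 2*c)
m = 4 (m = (-5 + (-9 + 2*6))**2 = (-5 + (-9 + 12))**2 = (-5 + 3)**2 = (-2)**2 = 4)
m*((-4 + 1) + 4) = 4*((-4 + 1) + 4) = 4*(-3 + 4) = 4*1 = 4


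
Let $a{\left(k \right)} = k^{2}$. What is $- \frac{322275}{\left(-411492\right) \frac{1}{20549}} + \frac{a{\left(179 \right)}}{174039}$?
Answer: $\frac{384191366998399}{23871885396} \approx 16094.0$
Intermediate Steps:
$- \frac{322275}{\left(-411492\right) \frac{1}{20549}} + \frac{a{\left(179 \right)}}{174039} = - \frac{322275}{\left(-411492\right) \frac{1}{20549}} + \frac{179^{2}}{174039} = - \frac{322275}{\left(-411492\right) \frac{1}{20549}} + 32041 \cdot \frac{1}{174039} = - \frac{322275}{- \frac{411492}{20549}} + \frac{32041}{174039} = \left(-322275\right) \left(- \frac{20549}{411492}\right) + \frac{32041}{174039} = \frac{2207476325}{137164} + \frac{32041}{174039} = \frac{384191366998399}{23871885396}$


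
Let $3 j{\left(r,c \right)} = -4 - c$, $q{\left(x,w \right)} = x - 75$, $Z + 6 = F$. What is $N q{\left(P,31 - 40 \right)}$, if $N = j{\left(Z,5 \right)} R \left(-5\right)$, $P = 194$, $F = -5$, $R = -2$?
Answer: $-3570$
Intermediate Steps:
$Z = -11$ ($Z = -6 - 5 = -11$)
$q{\left(x,w \right)} = -75 + x$ ($q{\left(x,w \right)} = x - 75 = -75 + x$)
$j{\left(r,c \right)} = - \frac{4}{3} - \frac{c}{3}$ ($j{\left(r,c \right)} = \frac{-4 - c}{3} = - \frac{4}{3} - \frac{c}{3}$)
$N = -30$ ($N = \left(- \frac{4}{3} - \frac{5}{3}\right) \left(-2\right) \left(-5\right) = \left(-3\right) \left(-2\right) \left(-5\right) = 6 \left(-5\right) = -30$)
$N q{\left(P,31 - 40 \right)} = - 30 \left(-75 + 194\right) = \left(-30\right) 119 = -3570$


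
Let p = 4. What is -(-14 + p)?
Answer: 10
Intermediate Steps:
-(-14 + p) = -(-14 + 4) = -1*(-10) = 10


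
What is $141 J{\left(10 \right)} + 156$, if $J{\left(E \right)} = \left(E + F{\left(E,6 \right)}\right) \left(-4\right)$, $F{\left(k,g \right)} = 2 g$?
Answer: $-12252$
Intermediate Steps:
$J{\left(E \right)} = -48 - 4 E$ ($J{\left(E \right)} = \left(E + 2 \cdot 6\right) \left(-4\right) = \left(E + 12\right) \left(-4\right) = \left(12 + E\right) \left(-4\right) = -48 - 4 E$)
$141 J{\left(10 \right)} + 156 = 141 \left(-48 - 40\right) + 156 = 141 \left(-88\right) + 156 = -12408 + 156 = -12252$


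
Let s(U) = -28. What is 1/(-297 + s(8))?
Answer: -1/325 ≈ -0.0030769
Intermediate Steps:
1/(-297 + s(8)) = 1/(-297 - 28) = 1/(-325) = -1/325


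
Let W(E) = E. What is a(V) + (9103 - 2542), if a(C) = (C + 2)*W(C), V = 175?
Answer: 37536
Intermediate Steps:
a(C) = C*(2 + C) (a(C) = (C + 2)*C = (2 + C)*C = C*(2 + C))
a(V) + (9103 - 2542) = 175*(2 + 175) + (9103 - 2542) = 175*177 + 6561 = 30975 + 6561 = 37536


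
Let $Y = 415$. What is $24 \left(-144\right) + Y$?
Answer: $-3041$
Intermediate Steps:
$24 \left(-144\right) + Y = 24 \left(-144\right) + 415 = -3456 + 415 = -3041$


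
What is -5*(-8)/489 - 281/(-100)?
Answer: 141409/48900 ≈ 2.8918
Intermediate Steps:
-5*(-8)/489 - 281/(-100) = 40*(1/489) - 281*(-1/100) = 40/489 + 281/100 = 141409/48900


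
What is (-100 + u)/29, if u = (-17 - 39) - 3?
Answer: -159/29 ≈ -5.4828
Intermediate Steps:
u = -59 (u = -56 - 3 = -59)
(-100 + u)/29 = (-100 - 59)/29 = -159*1/29 = -159/29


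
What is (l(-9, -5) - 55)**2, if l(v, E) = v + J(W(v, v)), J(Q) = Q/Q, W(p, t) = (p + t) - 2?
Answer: 3969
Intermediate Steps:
W(p, t) = -2 + p + t
J(Q) = 1
l(v, E) = 1 + v (l(v, E) = v + 1 = 1 + v)
(l(-9, -5) - 55)**2 = ((1 - 9) - 55)**2 = (-8 - 55)**2 = (-63)**2 = 3969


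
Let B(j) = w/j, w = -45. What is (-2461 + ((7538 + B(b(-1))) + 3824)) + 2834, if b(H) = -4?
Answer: 46985/4 ≈ 11746.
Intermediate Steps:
B(j) = -45/j
(-2461 + ((7538 + B(b(-1))) + 3824)) + 2834 = (-2461 + ((7538 - 45/(-4)) + 3824)) + 2834 = (-2461 + ((7538 - 45*(-1/4)) + 3824)) + 2834 = (-2461 + ((7538 + 45/4) + 3824)) + 2834 = (-2461 + (30197/4 + 3824)) + 2834 = (-2461 + 45493/4) + 2834 = 35649/4 + 2834 = 46985/4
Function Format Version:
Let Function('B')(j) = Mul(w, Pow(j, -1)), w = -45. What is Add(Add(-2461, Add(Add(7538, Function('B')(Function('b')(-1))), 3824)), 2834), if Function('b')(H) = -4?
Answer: Rational(46985, 4) ≈ 11746.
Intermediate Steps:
Function('B')(j) = Mul(-45, Pow(j, -1))
Add(Add(-2461, Add(Add(7538, Function('B')(Function('b')(-1))), 3824)), 2834) = Add(Add(-2461, Add(Add(7538, Mul(-45, Pow(-4, -1))), 3824)), 2834) = Add(Add(-2461, Add(Add(7538, Mul(-45, Rational(-1, 4))), 3824)), 2834) = Add(Add(-2461, Add(Add(7538, Rational(45, 4)), 3824)), 2834) = Add(Add(-2461, Add(Rational(30197, 4), 3824)), 2834) = Add(Add(-2461, Rational(45493, 4)), 2834) = Add(Rational(35649, 4), 2834) = Rational(46985, 4)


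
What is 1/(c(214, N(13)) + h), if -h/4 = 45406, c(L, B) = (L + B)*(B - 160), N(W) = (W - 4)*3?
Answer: -1/213677 ≈ -4.6800e-6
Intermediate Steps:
N(W) = -12 + 3*W (N(W) = (-4 + W)*3 = -12 + 3*W)
c(L, B) = (-160 + B)*(B + L) (c(L, B) = (B + L)*(-160 + B) = (-160 + B)*(B + L))
h = -181624 (h = -4*45406 = -181624)
1/(c(214, N(13)) + h) = 1/(((-12 + 3*13)**2 - 160*(-12 + 3*13) - 160*214 + (-12 + 3*13)*214) - 181624) = 1/(((-12 + 39)**2 - 160*(-12 + 39) - 34240 + (-12 + 39)*214) - 181624) = 1/((27**2 - 160*27 - 34240 + 27*214) - 181624) = 1/((729 - 4320 - 34240 + 5778) - 181624) = 1/(-32053 - 181624) = 1/(-213677) = -1/213677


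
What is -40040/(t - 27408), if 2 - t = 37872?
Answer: 20020/32639 ≈ 0.61338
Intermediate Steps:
t = -37870 (t = 2 - 1*37872 = 2 - 37872 = -37870)
-40040/(t - 27408) = -40040/(-37870 - 27408) = -40040/(-65278) = -40040*(-1/65278) = 20020/32639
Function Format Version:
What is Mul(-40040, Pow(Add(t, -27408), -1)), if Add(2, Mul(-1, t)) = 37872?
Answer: Rational(20020, 32639) ≈ 0.61338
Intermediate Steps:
t = -37870 (t = Add(2, Mul(-1, 37872)) = Add(2, -37872) = -37870)
Mul(-40040, Pow(Add(t, -27408), -1)) = Mul(-40040, Pow(Add(-37870, -27408), -1)) = Mul(-40040, Pow(-65278, -1)) = Mul(-40040, Rational(-1, 65278)) = Rational(20020, 32639)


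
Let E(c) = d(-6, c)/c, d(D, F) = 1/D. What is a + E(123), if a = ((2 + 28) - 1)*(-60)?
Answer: -1284121/738 ≈ -1740.0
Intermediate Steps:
E(c) = -1/(6*c) (E(c) = 1/((-6)*c) = -1/(6*c))
a = -1740 (a = (30 - 1)*(-60) = 29*(-60) = -1740)
a + E(123) = -1740 - ⅙/123 = -1740 - ⅙*1/123 = -1740 - 1/738 = -1284121/738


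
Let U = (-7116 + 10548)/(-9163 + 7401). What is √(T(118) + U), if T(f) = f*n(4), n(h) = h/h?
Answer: √90075202/881 ≈ 10.773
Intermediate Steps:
n(h) = 1
U = -1716/881 (U = 3432/(-1762) = 3432*(-1/1762) = -1716/881 ≈ -1.9478)
T(f) = f (T(f) = f*1 = f)
√(T(118) + U) = √(118 - 1716/881) = √(102242/881) = √90075202/881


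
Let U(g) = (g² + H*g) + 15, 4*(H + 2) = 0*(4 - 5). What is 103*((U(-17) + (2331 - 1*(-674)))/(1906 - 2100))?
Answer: -344329/194 ≈ -1774.9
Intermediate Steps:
H = -2 (H = -2 + (0*(4 - 5))/4 = -2 + (0*(-1))/4 = -2 + (¼)*0 = -2 + 0 = -2)
U(g) = 15 + g² - 2*g (U(g) = (g² - 2*g) + 15 = 15 + g² - 2*g)
103*((U(-17) + (2331 - 1*(-674)))/(1906 - 2100)) = 103*(((15 + (-17)² - 2*(-17)) + (2331 - 1*(-674)))/(1906 - 2100)) = 103*(((15 + 289 + 34) + (2331 + 674))/(-194)) = 103*((338 + 3005)*(-1/194)) = 103*(3343*(-1/194)) = 103*(-3343/194) = -344329/194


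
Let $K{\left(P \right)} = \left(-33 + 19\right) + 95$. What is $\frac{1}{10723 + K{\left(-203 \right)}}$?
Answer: $\frac{1}{10804} \approx 9.2558 \cdot 10^{-5}$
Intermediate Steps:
$K{\left(P \right)} = 81$ ($K{\left(P \right)} = -14 + 95 = 81$)
$\frac{1}{10723 + K{\left(-203 \right)}} = \frac{1}{10723 + 81} = \frac{1}{10804}$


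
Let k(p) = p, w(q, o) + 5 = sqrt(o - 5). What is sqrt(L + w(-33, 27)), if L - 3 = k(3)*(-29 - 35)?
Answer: sqrt(-194 + sqrt(22)) ≈ 13.759*I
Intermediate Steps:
w(q, o) = -5 + sqrt(-5 + o) (w(q, o) = -5 + sqrt(o - 5) = -5 + sqrt(-5 + o))
L = -189 (L = 3 + 3*(-29 - 35) = 3 + 3*(-64) = 3 - 192 = -189)
sqrt(L + w(-33, 27)) = sqrt(-189 + (-5 + sqrt(-5 + 27))) = sqrt(-189 + (-5 + sqrt(22))) = sqrt(-194 + sqrt(22))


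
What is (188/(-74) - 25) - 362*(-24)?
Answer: 320437/37 ≈ 8660.5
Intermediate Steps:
(188/(-74) - 25) - 362*(-24) = (188*(-1/74) - 25) + 8688 = (-94/37 - 25) + 8688 = -1019/37 + 8688 = 320437/37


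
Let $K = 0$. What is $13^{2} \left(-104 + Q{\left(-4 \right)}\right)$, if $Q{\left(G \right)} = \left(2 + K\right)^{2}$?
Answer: $-16900$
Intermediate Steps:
$Q{\left(G \right)} = 4$ ($Q{\left(G \right)} = \left(2 + 0\right)^{2} = 2^{2} = 4$)
$13^{2} \left(-104 + Q{\left(-4 \right)}\right) = 13^{2} \left(-104 + 4\right) = 169 \left(-100\right) = -16900$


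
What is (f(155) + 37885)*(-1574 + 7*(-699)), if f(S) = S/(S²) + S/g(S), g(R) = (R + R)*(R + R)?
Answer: -30380291047/124 ≈ -2.4500e+8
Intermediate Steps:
g(R) = 4*R² (g(R) = (2*R)*(2*R) = 4*R²)
f(S) = 5/(4*S) (f(S) = S/(S²) + S/((4*S²)) = S/S² + S*(1/(4*S²)) = 1/S + 1/(4*S) = 5/(4*S))
(f(155) + 37885)*(-1574 + 7*(-699)) = ((5/4)/155 + 37885)*(-1574 + 7*(-699)) = ((5/4)*(1/155) + 37885)*(-1574 - 4893) = (1/124 + 37885)*(-6467) = (4697741/124)*(-6467) = -30380291047/124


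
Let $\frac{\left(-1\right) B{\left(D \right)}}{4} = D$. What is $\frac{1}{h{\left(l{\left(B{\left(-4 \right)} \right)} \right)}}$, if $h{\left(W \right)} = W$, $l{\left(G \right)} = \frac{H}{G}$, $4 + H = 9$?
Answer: $\frac{16}{5} \approx 3.2$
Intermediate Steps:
$H = 5$ ($H = -4 + 9 = 5$)
$B{\left(D \right)} = - 4 D$
$l{\left(G \right)} = \frac{5}{G}$
$\frac{1}{h{\left(l{\left(B{\left(-4 \right)} \right)} \right)}} = \frac{1}{5 \frac{1}{\left(-4\right) \left(-4\right)}} = \frac{1}{5 \cdot \frac{1}{16}} = \frac{1}{\frac{5}{16}} = \frac{16}{5}$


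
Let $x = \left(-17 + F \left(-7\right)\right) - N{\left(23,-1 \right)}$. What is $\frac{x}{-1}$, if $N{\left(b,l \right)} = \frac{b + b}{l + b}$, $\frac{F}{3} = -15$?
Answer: $- \frac{3255}{11} \approx -295.91$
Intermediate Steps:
$F = -45$ ($F = 3 \left(-15\right) = -45$)
$N{\left(b,l \right)} = \frac{2 b}{b + l}$
$x = \frac{3255}{11}$ ($x = \left(-17 - -315\right) - 2 \cdot 23 \frac{1}{23 - 1} = \left(-17 + 315\right) - 2 \cdot 23 \cdot \frac{1}{22} = 298 - 2 \cdot 23 \cdot \frac{1}{22} = 298 - \frac{23}{11} = \frac{3255}{11} \approx 295.91$)
$\frac{x}{-1} = \frac{3255}{11 \left(-1\right)} = \frac{3255}{11} \left(-1\right) = - \frac{3255}{11}$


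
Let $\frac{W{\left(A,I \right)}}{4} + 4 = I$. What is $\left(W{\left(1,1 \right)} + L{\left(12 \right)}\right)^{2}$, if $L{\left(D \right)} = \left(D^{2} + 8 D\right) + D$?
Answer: $57600$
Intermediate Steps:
$W{\left(A,I \right)} = -16 + 4 I$
$L{\left(D \right)} = D^{2} + 9 D$
$\left(W{\left(1,1 \right)} + L{\left(12 \right)}\right)^{2} = \left(\left(-16 + 4 \cdot 1\right) + 12 \left(9 + 12\right)\right)^{2} = \left(\left(-16 + 4\right) + 12 \cdot 21\right)^{2} = \left(-12 + 252\right)^{2} = 240^{2} = 57600$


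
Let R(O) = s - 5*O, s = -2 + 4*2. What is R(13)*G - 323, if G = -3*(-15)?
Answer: -2978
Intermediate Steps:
s = 6 (s = -2 + 8 = 6)
G = 45
R(O) = 6 - 5*O
R(13)*G - 323 = (6 - 5*13)*45 - 323 = (6 - 65)*45 - 323 = -59*45 - 323 = -2655 - 323 = -2978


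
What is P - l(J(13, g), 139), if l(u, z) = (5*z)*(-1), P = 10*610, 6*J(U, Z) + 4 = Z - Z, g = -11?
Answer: 6795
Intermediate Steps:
J(U, Z) = -⅔ (J(U, Z) = -⅔ + (Z - Z)/6 = -⅔ + (⅙)*0 = -⅔ + 0 = -⅔)
P = 6100
l(u, z) = -5*z
P - l(J(13, g), 139) = 6100 - (-5)*139 = 6100 - 1*(-695) = 6100 + 695 = 6795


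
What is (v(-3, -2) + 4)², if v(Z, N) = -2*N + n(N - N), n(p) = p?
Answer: 64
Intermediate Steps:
v(Z, N) = -2*N (v(Z, N) = -2*N + (N - N) = -2*N + 0 = -2*N)
(v(-3, -2) + 4)² = (-2*(-2) + 4)² = (4 + 4)² = 8² = 64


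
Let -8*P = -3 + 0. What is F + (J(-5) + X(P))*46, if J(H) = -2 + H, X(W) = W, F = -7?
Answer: -1247/4 ≈ -311.75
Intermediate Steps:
P = 3/8 (P = -(-3 + 0)/8 = -⅛*(-3) = 3/8 ≈ 0.37500)
F + (J(-5) + X(P))*46 = -7 + ((-2 - 5) + 3/8)*46 = -7 + (-7 + 3/8)*46 = -7 - 53/8*46 = -7 - 1219/4 = -1247/4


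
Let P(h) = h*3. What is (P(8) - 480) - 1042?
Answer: -1498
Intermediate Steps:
P(h) = 3*h
(P(8) - 480) - 1042 = (3*8 - 480) - 1042 = (24 - 480) - 1042 = -456 - 1042 = -1498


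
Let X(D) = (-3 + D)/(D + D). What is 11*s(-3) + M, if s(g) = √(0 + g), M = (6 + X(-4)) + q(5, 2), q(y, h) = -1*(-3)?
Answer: 79/8 + 11*I*√3 ≈ 9.875 + 19.053*I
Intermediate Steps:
X(D) = (-3 + D)/(2*D) (X(D) = (-3 + D)/((2*D)) = (-3 + D)*(1/(2*D)) = (-3 + D)/(2*D))
q(y, h) = 3
M = 79/8 (M = (6 + (½)*(-3 - 4)/(-4)) + 3 = (6 + (½)*(-¼)*(-7)) + 3 = (6 + 7/8) + 3 = 55/8 + 3 = 79/8 ≈ 9.8750)
s(g) = √g
11*s(-3) + M = 11*√(-3) + 79/8 = 11*(I*√3) + 79/8 = 11*I*√3 + 79/8 = 79/8 + 11*I*√3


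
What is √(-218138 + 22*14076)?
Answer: √91534 ≈ 302.55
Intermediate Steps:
√(-218138 + 22*14076) = √(-218138 + 309672) = √91534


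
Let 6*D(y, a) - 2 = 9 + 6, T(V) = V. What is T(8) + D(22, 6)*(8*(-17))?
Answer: -1132/3 ≈ -377.33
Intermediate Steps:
D(y, a) = 17/6 (D(y, a) = ⅓ + (9 + 6)/6 = ⅓ + (⅙)*15 = ⅓ + 5/2 = 17/6)
T(8) + D(22, 6)*(8*(-17)) = 8 + 17*(8*(-17))/6 = 8 + (17/6)*(-136) = 8 - 1156/3 = -1132/3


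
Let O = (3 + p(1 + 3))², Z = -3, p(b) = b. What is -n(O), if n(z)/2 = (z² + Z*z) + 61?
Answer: -4630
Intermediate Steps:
O = 49 (O = (3 + (1 + 3))² = (3 + 4)² = 7² = 49)
n(z) = 122 - 6*z + 2*z² (n(z) = 2*((z² - 3*z) + 61) = 2*(61 + z² - 3*z) = 122 - 6*z + 2*z²)
-n(O) = -(122 - 6*49 + 2*49²) = -(122 - 294 + 2*2401) = -(122 - 294 + 4802) = -1*4630 = -4630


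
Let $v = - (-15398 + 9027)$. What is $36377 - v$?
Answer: $30006$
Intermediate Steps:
$v = 6371$ ($v = \left(-1\right) \left(-6371\right) = 6371$)
$36377 - v = 36377 - 6371 = 30006$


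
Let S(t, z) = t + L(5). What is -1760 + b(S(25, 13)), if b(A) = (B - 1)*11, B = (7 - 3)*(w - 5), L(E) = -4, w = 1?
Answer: -1947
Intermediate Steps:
B = -16 (B = (7 - 3)*(1 - 5) = 4*(-4) = -16)
S(t, z) = -4 + t (S(t, z) = t - 4 = -4 + t)
b(A) = -187 (b(A) = (-16 - 1)*11 = -17*11 = -187)
-1760 + b(S(25, 13)) = -1760 - 187 = -1947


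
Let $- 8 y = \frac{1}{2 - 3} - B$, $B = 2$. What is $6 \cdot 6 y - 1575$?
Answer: $- \frac{3123}{2} \approx -1561.5$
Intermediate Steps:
$y = \frac{3}{8}$ ($y = - \frac{\frac{1}{2 - 3} - 2}{8} = - \frac{\frac{1}{-1} - 2}{8} = - \frac{-1 - 2}{8} = \left(- \frac{1}{8}\right) \left(-3\right) = \frac{3}{8} \approx 0.375$)
$6 \cdot 6 y - 1575 = 6 \cdot 6 \cdot \frac{3}{8} - 1575 = 36 \cdot \frac{3}{8} - 1575 = \frac{27}{2} - 1575 = - \frac{3123}{2}$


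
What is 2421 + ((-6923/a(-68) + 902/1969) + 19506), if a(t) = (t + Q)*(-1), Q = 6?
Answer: 242111713/11098 ≈ 21816.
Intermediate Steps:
a(t) = -6 - t (a(t) = (t + 6)*(-1) = (6 + t)*(-1) = -6 - t)
2421 + ((-6923/a(-68) + 902/1969) + 19506) = 2421 + ((-6923/(-6 - 1*(-68)) + 902/1969) + 19506) = 2421 + ((-6923/(-6 + 68) + 902*(1/1969)) + 19506) = 2421 + ((-6923/62 + 82/179) + 19506) = 2421 + (-1234133/11098 + 19506) = 2421 + 215243455/11098 = 242111713/11098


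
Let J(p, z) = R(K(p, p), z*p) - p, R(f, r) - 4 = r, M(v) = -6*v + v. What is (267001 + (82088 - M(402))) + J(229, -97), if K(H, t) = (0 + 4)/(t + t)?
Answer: 328661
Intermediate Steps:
K(H, t) = 2/t (K(H, t) = 4/((2*t)) = 4*(1/(2*t)) = 2/t)
M(v) = -5*v
R(f, r) = 4 + r
J(p, z) = 4 - p + p*z (J(p, z) = (4 + z*p) - p = (4 + p*z) - p = 4 - p + p*z)
(267001 + (82088 - M(402))) + J(229, -97) = (267001 + (82088 - (-5)*402)) + (4 - 1*229 + 229*(-97)) = (267001 + (82088 - 1*(-2010))) + (4 - 229 - 22213) = (267001 + (82088 + 2010)) - 22438 = (267001 + 84098) - 22438 = 351099 - 22438 = 328661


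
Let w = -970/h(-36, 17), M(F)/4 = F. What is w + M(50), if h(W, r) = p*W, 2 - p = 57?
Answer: 39503/198 ≈ 199.51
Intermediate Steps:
p = -55 (p = 2 - 1*57 = 2 - 57 = -55)
M(F) = 4*F
h(W, r) = -55*W
w = -97/198 (w = -970/((-55*(-36))) = -970/1980 = -970*1/1980 = -97/198 ≈ -0.48990)
w + M(50) = -97/198 + 4*50 = -97/198 + 200 = 39503/198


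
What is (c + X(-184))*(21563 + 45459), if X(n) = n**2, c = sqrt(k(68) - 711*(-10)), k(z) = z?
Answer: 2269096832 + 67022*sqrt(7178) ≈ 2.2748e+9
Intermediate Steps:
c = sqrt(7178) (c = sqrt(68 - 711*(-10)) = sqrt(68 + 7110) = sqrt(7178) ≈ 84.723)
(c + X(-184))*(21563 + 45459) = (sqrt(7178) + (-184)**2)*(21563 + 45459) = (sqrt(7178) + 33856)*67022 = (33856 + sqrt(7178))*67022 = 2269096832 + 67022*sqrt(7178)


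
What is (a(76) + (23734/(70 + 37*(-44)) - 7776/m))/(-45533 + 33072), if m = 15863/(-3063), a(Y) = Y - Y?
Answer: -18365888531/153984028697 ≈ -0.11927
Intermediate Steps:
a(Y) = 0
m = -15863/3063 (m = 15863*(-1/3063) = -15863/3063 ≈ -5.1789)
(a(76) + (23734/(70 + 37*(-44)) - 7776/m))/(-45533 + 33072) = (0 + (23734/(70 + 37*(-44)) - 7776/(-15863/3063)))/(-45533 + 33072) = (0 + (23734/(70 - 1628) - 7776*(-3063/15863)))/(-12461) = (0 + (23734/(-1558) + 23817888/15863))*(-1/12461) = (0 + (23734*(-1/1558) + 23817888/15863))*(-1/12461) = (0 + (-11867/779 + 23817888/15863))*(-1/12461) = (0 + 18365888531/12357277)*(-1/12461) = (18365888531/12357277)*(-1/12461) = -18365888531/153984028697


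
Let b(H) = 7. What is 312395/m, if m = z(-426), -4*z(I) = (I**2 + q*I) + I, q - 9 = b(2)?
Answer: -624790/87117 ≈ -7.1719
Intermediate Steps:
q = 16 (q = 9 + 7 = 16)
z(I) = -17*I/4 - I**2/4 (z(I) = -((I**2 + 16*I) + I)/4 = -(I**2 + 17*I)/4 = -17*I/4 - I**2/4)
m = -87117/2 (m = -1/4*(-426)*(17 - 426) = -1/4*(-426)*(-409) = -87117/2 ≈ -43559.)
312395/m = 312395/(-87117/2) = 312395*(-2/87117) = -624790/87117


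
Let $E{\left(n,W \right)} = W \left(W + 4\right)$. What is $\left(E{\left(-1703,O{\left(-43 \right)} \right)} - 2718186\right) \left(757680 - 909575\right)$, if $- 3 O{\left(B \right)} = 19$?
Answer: $\frac{3715889560195}{9} \approx 4.1288 \cdot 10^{11}$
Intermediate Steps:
$O{\left(B \right)} = - \frac{19}{3}$ ($O{\left(B \right)} = \left(- \frac{1}{3}\right) 19 = - \frac{19}{3}$)
$E{\left(n,W \right)} = W \left(4 + W\right)$
$\left(E{\left(-1703,O{\left(-43 \right)} \right)} - 2718186\right) \left(757680 - 909575\right) = \left(- \frac{19 \left(4 - \frac{19}{3}\right)}{3} - 2718186\right) \left(757680 - 909575\right) = \left(\left(- \frac{19}{3}\right) \left(- \frac{7}{3}\right) - 2718186\right) \left(-151895\right) = \left(\frac{133}{9} - 2718186\right) \left(-151895\right) = \left(- \frac{24463541}{9}\right) \left(-151895\right) = \frac{3715889560195}{9}$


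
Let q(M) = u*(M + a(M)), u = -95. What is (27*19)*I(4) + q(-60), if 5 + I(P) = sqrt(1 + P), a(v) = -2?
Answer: 3325 + 513*sqrt(5) ≈ 4472.1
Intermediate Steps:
I(P) = -5 + sqrt(1 + P)
q(M) = 190 - 95*M (q(M) = -95*(M - 2) = -95*(-2 + M) = 190 - 95*M)
(27*19)*I(4) + q(-60) = (27*19)*(-5 + sqrt(1 + 4)) + (190 - 95*(-60)) = 513*(-5 + sqrt(5)) + (190 + 5700) = (-2565 + 513*sqrt(5)) + 5890 = 3325 + 513*sqrt(5)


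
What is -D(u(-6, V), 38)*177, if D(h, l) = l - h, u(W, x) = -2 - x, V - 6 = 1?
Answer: -8319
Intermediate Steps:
V = 7 (V = 6 + 1 = 7)
-D(u(-6, V), 38)*177 = -(38 - (-2 - 1*7))*177 = -(38 - (-2 - 7))*177 = -(38 - 1*(-9))*177 = -(38 + 9)*177 = -1*47*177 = -47*177 = -8319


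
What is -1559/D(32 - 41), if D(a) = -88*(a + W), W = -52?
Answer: -1559/5368 ≈ -0.29042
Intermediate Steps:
D(a) = 4576 - 88*a (D(a) = -88*(a - 52) = -88*(-52 + a) = 4576 - 88*a)
-1559/D(32 - 41) = -1559/(4576 - 88*(32 - 41)) = -1559/(4576 - 88*(-9)) = -1559/(4576 + 792) = -1559/5368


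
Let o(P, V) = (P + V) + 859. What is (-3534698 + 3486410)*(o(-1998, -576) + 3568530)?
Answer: -172234362720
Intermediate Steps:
o(P, V) = 859 + P + V
(-3534698 + 3486410)*(o(-1998, -576) + 3568530) = (-3534698 + 3486410)*((859 - 1998 - 576) + 3568530) = -48288*(-1715 + 3568530) = -48288*3566815 = -172234362720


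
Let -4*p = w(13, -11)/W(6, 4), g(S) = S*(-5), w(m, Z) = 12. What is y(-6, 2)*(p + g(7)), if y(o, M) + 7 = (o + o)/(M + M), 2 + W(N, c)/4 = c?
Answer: 1415/4 ≈ 353.75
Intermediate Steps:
W(N, c) = -8 + 4*c
g(S) = -5*S
p = -3/8 (p = -3/(-8 + 4*4) = -3/(-8 + 16) = -3/8 ≈ -0.37500)
y(o, M) = -7 + o/M (y(o, M) = -7 + (o + o)/(M + M) = -7 + (2*o)/((2*M)) = -7 + (2*o)*(1/(2*M)) = -7 + o/M)
y(-6, 2)*(p + g(7)) = (-7 - 6/2)*(-3/8 - 5*7) = (-7 - 6*½)*(-3/8 - 35) = (-7 - 3)*(-283/8) = -10*(-283/8) = 1415/4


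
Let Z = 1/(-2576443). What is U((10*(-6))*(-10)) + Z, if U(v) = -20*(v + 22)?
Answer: -32050950921/2576443 ≈ -12440.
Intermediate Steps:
Z = -1/2576443 ≈ -3.8813e-7
U(v) = -440 - 20*v (U(v) = -20*(22 + v) = -440 - 20*v)
U((10*(-6))*(-10)) + Z = (-440 - 20*10*(-6)*(-10)) - 1/2576443 = (-440 - (-1200)*(-10)) - 1/2576443 = (-440 - 20*600) - 1/2576443 = (-440 - 12000) - 1/2576443 = -12440 - 1/2576443 = -32050950921/2576443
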